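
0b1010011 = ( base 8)123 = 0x53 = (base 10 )83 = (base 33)2H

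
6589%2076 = 361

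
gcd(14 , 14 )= 14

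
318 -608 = -290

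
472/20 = 118/5 = 23.60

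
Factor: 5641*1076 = 6069716  =  2^2*269^1*5641^1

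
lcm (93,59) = 5487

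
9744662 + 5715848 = 15460510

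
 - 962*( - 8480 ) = 8157760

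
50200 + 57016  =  107216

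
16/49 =16/49 = 0.33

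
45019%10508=2987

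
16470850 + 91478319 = 107949169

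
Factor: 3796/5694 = 2^1*3^( - 1 )=2/3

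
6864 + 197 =7061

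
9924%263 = 193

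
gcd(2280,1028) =4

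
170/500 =17/50 = 0.34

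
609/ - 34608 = - 1+1619/1648 = -0.02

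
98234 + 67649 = 165883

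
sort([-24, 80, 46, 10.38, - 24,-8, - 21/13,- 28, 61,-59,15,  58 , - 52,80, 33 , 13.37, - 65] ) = [ - 65 ,-59,-52,-28, - 24 , - 24, - 8, - 21/13,10.38, 13.37, 15,33, 46,58, 61,80, 80]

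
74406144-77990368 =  - 3584224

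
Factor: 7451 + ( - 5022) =7^1*347^1 = 2429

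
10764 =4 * 2691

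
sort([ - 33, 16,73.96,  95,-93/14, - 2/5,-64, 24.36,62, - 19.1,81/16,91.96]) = [- 64, - 33, - 19.1, - 93/14,-2/5 , 81/16,16,24.36,62,73.96, 91.96,95]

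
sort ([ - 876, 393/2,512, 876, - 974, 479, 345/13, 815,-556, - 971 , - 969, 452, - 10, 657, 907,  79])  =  [  -  974, - 971, - 969, - 876, - 556, - 10, 345/13, 79, 393/2, 452, 479 , 512,657 , 815, 876,907]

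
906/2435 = 906/2435 = 0.37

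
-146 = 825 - 971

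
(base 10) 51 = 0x33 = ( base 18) 2f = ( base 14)39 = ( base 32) 1j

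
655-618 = 37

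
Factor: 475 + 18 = 493 = 17^1*29^1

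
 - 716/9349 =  - 1  +  8633/9349  =  - 0.08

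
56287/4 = 14071 + 3/4= 14071.75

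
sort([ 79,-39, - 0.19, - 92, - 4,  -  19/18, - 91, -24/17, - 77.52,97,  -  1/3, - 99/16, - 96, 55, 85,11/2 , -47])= [-96 , - 92,-91, - 77.52 , - 47, - 39, - 99/16, - 4 ,  -  24/17 ,-19/18, - 1/3, - 0.19, 11/2,55,79,  85,97]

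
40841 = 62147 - 21306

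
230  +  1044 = 1274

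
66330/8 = 33165/4 = 8291.25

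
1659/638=1659/638 = 2.60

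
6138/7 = 6138/7 = 876.86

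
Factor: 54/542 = 27/271 = 3^3*271^(  -  1) 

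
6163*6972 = 42968436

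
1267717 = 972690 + 295027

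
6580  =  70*94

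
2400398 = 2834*847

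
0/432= 0= 0.00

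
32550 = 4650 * 7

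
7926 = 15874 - 7948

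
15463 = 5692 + 9771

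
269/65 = 4 + 9/65 =4.14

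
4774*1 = 4774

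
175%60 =55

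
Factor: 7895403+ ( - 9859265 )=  -1963862 = - 2^1*53^1*97^1*191^1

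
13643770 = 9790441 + 3853329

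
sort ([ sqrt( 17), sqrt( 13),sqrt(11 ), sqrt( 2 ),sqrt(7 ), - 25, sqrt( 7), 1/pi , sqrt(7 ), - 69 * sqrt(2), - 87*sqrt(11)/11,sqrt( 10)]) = [-69 * sqrt(2), - 87*sqrt( 11) /11, - 25,1/pi,sqrt(2),sqrt( 7),sqrt( 7),sqrt(7),sqrt( 10),sqrt( 11), sqrt( 13 ), sqrt(17 ) ] 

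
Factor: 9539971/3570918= 2^( - 1)*3^( - 1)*7^1*13^( - 1) * 17^( - 1)*31^1*2693^( - 1 )*43963^1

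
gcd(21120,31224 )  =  24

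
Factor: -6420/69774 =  - 2^1 *5^1*29^( - 1)*107^1*401^(-1) = - 1070/11629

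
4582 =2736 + 1846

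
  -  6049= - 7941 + 1892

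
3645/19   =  191 + 16/19 = 191.84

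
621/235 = 621/235= 2.64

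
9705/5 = 1941 =1941.00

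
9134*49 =447566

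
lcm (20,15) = 60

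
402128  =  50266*8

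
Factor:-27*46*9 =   -  2^1*3^5 * 23^1=- 11178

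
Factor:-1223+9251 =2^2*3^2*223^1 = 8028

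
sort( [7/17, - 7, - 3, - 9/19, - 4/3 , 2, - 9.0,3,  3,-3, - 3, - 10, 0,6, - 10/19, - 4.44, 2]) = [ - 10, - 9.0, - 7, - 4.44, - 3, - 3,  -  3, - 4/3, - 10/19, - 9/19,0,7/17,2,2 , 3,  3, 6]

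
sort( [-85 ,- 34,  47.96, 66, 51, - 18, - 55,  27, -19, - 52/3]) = [ -85 , -55 ,- 34,-19, - 18,- 52/3,27,47.96,51, 66 ]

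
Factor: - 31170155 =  - 5^1*6234031^1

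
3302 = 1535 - -1767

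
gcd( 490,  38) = 2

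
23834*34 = 810356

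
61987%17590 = 9217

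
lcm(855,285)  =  855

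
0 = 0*7178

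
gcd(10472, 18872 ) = 56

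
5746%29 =4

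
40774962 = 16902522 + 23872440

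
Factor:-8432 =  - 2^4*17^1*31^1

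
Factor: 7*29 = 203 = 7^1*29^1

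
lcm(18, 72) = 72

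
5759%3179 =2580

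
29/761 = 29/761 = 0.04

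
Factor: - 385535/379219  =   - 5^1 * 17^( - 1)*83^1*929^1*22307^( - 1)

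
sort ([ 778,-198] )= [ - 198,778 ]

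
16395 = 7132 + 9263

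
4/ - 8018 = -1 + 4007/4009 = - 0.00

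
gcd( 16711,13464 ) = 17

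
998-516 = 482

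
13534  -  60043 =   -  46509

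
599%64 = 23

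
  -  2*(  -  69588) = 139176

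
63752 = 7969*8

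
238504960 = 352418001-113913041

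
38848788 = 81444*477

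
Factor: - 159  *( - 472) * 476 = 2^5 * 3^1*7^1*17^1*53^1 * 59^1  =  35722848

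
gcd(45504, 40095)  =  9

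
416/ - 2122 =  - 1 + 853/1061  =  - 0.20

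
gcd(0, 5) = 5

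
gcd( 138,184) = 46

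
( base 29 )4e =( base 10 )130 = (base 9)154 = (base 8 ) 202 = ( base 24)5a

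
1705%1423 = 282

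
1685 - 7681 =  - 5996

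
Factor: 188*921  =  173148 = 2^2*3^1 * 47^1*307^1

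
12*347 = 4164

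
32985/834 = 10995/278= 39.55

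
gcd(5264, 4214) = 14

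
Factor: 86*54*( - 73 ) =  - 339012 = - 2^2*3^3*43^1*73^1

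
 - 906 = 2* ( - 453)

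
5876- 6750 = -874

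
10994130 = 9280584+1713546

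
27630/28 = 986 + 11/14=986.79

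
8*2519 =20152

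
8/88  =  1/11 = 0.09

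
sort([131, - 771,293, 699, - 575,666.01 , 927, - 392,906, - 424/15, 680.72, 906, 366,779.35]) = [ - 771, - 575, - 392, - 424/15, 131, 293, 366, 666.01, 680.72, 699, 779.35, 906,906, 927] 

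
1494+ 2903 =4397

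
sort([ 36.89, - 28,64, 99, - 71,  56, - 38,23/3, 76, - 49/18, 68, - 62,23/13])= [ - 71, - 62, - 38, - 28, - 49/18, 23/13,23/3,36.89,56,64,68 , 76, 99] 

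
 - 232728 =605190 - 837918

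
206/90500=103/45250 = 0.00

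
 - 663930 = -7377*90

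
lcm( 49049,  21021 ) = 147147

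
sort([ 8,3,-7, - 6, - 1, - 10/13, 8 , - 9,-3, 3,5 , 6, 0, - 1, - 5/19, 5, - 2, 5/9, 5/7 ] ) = [-9, - 7,-6,-3, -2,- 1 , - 1,-10/13, - 5/19, 0, 5/9, 5/7,3 , 3, 5, 5,6, 8,  8] 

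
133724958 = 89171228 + 44553730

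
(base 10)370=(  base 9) 451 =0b101110010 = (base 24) FA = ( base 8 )562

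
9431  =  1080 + 8351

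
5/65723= 5/65723 = 0.00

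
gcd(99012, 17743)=1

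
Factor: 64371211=4493^1*14327^1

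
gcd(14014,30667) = 91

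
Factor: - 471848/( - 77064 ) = 3^( - 1 )*19^(-1) * 349^1 = 349/57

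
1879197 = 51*36847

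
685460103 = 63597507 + 621862596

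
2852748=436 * 6543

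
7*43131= 301917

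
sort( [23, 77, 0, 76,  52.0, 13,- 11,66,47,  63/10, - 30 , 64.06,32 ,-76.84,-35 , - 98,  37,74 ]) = [ - 98, - 76.84, - 35,-30,-11,0,63/10, 13,23, 32,37,47,52.0,64.06, 66, 74, 76 , 77]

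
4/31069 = 4/31069 = 0.00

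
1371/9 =457/3 = 152.33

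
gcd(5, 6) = 1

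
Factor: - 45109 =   -  79^1*571^1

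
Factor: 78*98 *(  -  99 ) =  - 756756=- 2^2 * 3^3 * 7^2*11^1*13^1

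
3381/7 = 483   =  483.00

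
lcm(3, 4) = 12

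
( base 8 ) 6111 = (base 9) 4274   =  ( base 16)c49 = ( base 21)72g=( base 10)3145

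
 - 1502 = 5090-6592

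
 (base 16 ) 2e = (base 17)2c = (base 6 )114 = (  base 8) 56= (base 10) 46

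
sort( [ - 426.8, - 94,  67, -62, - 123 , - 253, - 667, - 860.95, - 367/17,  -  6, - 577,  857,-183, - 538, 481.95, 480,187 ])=[ - 860.95,-667, - 577, - 538, - 426.8, - 253, - 183, - 123, - 94, - 62, - 367/17, - 6, 67, 187, 480  ,  481.95, 857] 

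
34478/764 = 17239/382 = 45.13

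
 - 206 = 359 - 565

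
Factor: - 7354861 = -7354861^1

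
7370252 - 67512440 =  - 60142188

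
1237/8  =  1237/8 = 154.62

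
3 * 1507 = 4521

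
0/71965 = 0=0.00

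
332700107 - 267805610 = 64894497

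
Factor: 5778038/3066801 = 2^1*3^( - 1)*7^1* 937^( - 1 ) * 1091^( - 1 ) * 412717^1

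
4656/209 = 22+ 58/209 = 22.28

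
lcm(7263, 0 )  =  0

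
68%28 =12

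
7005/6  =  1167 + 1/2 = 1167.50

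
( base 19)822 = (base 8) 5560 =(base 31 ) 31E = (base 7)11352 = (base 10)2928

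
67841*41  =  2781481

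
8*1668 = 13344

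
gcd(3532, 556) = 4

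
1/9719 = 1/9719 = 0.00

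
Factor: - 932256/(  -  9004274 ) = 466128/4502137 = 2^4* 3^3*13^1*83^1 * 4502137^( - 1 ) 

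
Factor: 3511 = 3511^1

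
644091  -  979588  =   - 335497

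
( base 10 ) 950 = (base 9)1265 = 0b1110110110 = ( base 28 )15q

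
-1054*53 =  - 55862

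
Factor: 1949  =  1949^1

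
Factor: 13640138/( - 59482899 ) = -2^1*3^( - 2 )* 7^( - 1)*19^1*23^ ( - 1)*41051^( - 1 )*358951^1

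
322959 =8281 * 39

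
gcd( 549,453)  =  3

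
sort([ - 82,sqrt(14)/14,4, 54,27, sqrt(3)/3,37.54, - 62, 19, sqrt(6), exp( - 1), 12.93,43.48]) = [ - 82,-62, sqrt( 14 )/14, exp( - 1 ), sqrt(3)/3 , sqrt(6),  4, 12.93,19 , 27, 37.54, 43.48, 54]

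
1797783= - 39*( - 46097)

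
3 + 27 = 30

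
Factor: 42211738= 2^1*101^2*2069^1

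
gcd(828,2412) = 36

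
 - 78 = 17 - 95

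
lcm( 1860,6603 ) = 132060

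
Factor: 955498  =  2^1*643^1*743^1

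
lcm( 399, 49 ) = 2793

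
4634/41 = 113 + 1/41 = 113.02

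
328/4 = 82 = 82.00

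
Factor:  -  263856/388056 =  - 478/703 = - 2^1*19^( -1)*37^( -1)*239^1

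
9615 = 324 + 9291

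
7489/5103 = 1 + 2386/5103 = 1.47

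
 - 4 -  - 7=3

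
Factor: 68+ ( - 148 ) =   -  2^4*5^1 = - 80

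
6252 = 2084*3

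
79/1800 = 79/1800 = 0.04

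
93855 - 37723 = 56132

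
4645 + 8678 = 13323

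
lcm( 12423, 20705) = 62115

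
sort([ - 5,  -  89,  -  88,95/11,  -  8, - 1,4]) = [-89,  -  88,  -  8, - 5, - 1, 4, 95/11]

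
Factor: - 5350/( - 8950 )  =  107/179 = 107^1*179^ ( - 1 )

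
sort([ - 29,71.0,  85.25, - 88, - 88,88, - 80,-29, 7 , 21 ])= [ - 88, - 88,  -  80, - 29, - 29,7, 21,  71.0, 85.25, 88]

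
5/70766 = 5/70766 = 0.00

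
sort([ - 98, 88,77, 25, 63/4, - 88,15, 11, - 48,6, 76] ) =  [ - 98, - 88,- 48, 6,  11, 15,63/4,25,76, 77, 88]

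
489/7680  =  163/2560 = 0.06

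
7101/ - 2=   -  7101/2 = - 3550.50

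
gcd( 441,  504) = 63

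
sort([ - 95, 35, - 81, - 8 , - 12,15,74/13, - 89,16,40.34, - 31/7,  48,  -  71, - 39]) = [ - 95, - 89, - 81, - 71, - 39, - 12, - 8, - 31/7,74/13, 15,16,35, 40.34,48]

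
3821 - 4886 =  - 1065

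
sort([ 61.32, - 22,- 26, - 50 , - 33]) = [ - 50 , - 33,-26, - 22 , 61.32 ]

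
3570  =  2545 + 1025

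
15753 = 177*89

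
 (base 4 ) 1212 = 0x66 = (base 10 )102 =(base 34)30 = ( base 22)4E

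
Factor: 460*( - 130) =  -59800 =-2^3*5^2*13^1  *  23^1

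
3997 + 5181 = 9178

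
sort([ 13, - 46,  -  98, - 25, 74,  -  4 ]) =[ - 98,-46, - 25,  -  4, 13 , 74]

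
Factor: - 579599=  - 229^1*2531^1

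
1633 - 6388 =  - 4755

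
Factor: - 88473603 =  - 3^1*97^1*304033^1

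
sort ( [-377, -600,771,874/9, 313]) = [  -  600, - 377, 874/9,313, 771 ]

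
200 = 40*5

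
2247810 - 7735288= - 5487478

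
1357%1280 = 77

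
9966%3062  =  780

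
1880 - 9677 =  - 7797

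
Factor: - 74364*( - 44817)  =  3332771388 = 2^2*3^2*6197^1*14939^1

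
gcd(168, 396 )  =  12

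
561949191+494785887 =1056735078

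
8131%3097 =1937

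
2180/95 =22 + 18/19 = 22.95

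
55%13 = 3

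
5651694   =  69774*81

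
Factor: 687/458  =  2^(-1 )*3^1= 3/2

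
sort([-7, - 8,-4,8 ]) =[ -8, - 7,- 4,  8]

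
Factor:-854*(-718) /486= 2^1*3^(- 5)*7^1*61^1*359^1 = 306586/243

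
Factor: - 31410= - 2^1*3^2*5^1*349^1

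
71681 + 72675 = 144356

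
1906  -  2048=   -142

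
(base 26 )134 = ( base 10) 758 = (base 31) OE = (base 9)1032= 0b1011110110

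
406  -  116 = 290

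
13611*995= 13542945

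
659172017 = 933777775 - 274605758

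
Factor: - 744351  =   - 3^1 *248117^1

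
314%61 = 9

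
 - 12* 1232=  - 14784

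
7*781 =5467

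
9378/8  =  4689/4 = 1172.25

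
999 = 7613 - 6614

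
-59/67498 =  - 1 +67439/67498=- 0.00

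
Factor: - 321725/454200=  - 17/24 = -2^(-3)*3^(  -  1 )*17^1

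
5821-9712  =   - 3891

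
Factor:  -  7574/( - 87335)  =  2^1 * 5^( - 1 )*7^1*541^1*17467^( - 1)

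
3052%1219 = 614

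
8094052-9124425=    - 1030373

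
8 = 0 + 8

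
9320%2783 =971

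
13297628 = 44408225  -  31110597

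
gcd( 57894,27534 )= 6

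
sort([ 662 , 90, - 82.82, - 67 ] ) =[ -82.82, - 67, 90, 662]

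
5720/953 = 6+2/953 = 6.00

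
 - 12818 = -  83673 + 70855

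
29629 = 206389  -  176760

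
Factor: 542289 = 3^1*11^1 * 16433^1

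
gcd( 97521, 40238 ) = 1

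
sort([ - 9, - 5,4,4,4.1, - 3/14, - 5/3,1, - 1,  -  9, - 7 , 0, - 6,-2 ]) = [ - 9, - 9, - 7, - 6, - 5, - 2, - 5/3,  -  1, - 3/14, 0,1 , 4, 4,4.1 ]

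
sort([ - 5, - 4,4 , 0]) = [ - 5,-4,0,4]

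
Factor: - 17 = - 17^1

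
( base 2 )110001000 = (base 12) 288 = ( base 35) B7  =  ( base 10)392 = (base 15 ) 1B2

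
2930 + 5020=7950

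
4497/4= 1124 + 1/4 = 1124.25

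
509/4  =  509/4  =  127.25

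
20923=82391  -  61468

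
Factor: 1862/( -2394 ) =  - 3^( - 2 )* 7^1 = -7/9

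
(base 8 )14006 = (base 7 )23634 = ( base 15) 1c50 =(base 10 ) 6150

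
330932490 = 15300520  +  315631970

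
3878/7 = 554 = 554.00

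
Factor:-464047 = -464047^1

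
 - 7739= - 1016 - 6723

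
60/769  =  60/769 =0.08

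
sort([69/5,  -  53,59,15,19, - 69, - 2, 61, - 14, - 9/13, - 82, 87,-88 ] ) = [-88, - 82, - 69, - 53, - 14, - 2 , - 9/13,69/5,15,19,59, 61, 87 ]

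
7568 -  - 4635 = 12203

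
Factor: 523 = 523^1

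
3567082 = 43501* 82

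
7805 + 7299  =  15104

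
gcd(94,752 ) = 94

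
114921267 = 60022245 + 54899022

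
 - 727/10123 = -727/10123 = - 0.07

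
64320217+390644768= 454964985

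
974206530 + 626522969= 1600729499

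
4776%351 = 213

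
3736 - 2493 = 1243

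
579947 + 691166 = 1271113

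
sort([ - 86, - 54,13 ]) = [ - 86, - 54, 13]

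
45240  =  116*390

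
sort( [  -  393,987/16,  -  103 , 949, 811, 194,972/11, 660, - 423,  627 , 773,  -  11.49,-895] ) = [  -  895,-423,-393 ,-103,-11.49, 987/16,  972/11, 194, 627,660, 773 , 811  ,  949] 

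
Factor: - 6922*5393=-37330346 = - 2^1*3461^1*5393^1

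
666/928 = 333/464 = 0.72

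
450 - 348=102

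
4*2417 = 9668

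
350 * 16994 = 5947900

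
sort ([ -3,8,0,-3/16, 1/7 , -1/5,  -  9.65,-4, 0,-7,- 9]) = [  -  9.65, - 9, - 7,-4,-3, - 1/5 ,  -  3/16,0,0,1/7, 8]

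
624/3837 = 208/1279= 0.16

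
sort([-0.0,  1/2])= [ - 0.0,1/2]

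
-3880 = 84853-88733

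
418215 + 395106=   813321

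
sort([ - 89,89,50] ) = [-89,50,89 ]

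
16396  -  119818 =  - 103422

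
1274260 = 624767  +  649493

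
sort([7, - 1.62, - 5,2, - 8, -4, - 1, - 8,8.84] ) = [ - 8 , - 8, - 5, - 4, - 1.62, - 1,2 , 7, 8.84 ]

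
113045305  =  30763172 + 82282133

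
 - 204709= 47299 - 252008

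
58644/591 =99 +45/197  =  99.23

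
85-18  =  67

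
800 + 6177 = 6977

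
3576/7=3576/7=510.86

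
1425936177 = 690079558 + 735856619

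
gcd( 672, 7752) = 24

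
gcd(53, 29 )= 1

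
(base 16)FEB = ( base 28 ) 55F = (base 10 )4075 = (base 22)895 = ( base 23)7G4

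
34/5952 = 17/2976  =  0.01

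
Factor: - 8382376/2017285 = - 2^3*5^( - 1) * 61^1 * 89^1*  193^1*313^(-1 ) * 1289^(-1)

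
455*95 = 43225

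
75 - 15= 60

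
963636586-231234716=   732401870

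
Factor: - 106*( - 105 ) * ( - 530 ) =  - 5898900 =- 2^2* 3^1*5^2*7^1*53^2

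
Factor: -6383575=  - 5^2*11^1*139^1*167^1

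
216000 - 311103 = -95103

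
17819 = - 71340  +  89159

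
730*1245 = 908850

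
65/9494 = 65/9494 = 0.01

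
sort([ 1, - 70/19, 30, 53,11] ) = [ - 70/19, 1, 11,30, 53]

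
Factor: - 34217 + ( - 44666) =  - 78883 = -7^1 * 59^1 *191^1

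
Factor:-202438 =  - 2^1*127^1 *797^1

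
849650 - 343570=506080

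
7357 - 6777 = 580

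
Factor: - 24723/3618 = -2^( - 1)*3^( - 1)*41^1 = - 41/6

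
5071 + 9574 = 14645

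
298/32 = 9 + 5/16 = 9.31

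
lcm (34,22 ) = 374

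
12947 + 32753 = 45700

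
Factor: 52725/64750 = 2^(  -  1 )*3^1*5^( - 1)*7^( - 1)*19^1 = 57/70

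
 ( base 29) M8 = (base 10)646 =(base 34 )j0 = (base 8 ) 1206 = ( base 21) 19g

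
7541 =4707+2834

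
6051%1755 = 786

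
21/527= 21/527 = 0.04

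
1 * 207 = 207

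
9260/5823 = 1+3437/5823 = 1.59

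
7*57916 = 405412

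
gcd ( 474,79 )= 79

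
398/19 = 20+18/19 =20.95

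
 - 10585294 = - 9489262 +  - 1096032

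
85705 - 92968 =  -7263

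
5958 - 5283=675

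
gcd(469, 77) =7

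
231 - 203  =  28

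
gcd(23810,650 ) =10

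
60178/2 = 30089 = 30089.00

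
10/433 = 10/433 =0.02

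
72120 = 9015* 8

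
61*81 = 4941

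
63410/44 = 31705/22 = 1441.14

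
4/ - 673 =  - 1 + 669/673 = - 0.01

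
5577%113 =40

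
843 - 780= 63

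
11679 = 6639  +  5040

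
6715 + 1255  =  7970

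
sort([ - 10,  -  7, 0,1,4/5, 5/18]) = [-10, - 7,  0, 5/18,  4/5, 1 ] 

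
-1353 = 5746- 7099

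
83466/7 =11923+ 5/7  =  11923.71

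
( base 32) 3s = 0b1111100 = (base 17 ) 75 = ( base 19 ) 6a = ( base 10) 124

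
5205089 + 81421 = 5286510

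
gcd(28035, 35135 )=5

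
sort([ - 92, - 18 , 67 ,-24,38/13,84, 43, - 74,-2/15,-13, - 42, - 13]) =[ - 92, - 74, - 42, - 24,-18, - 13, - 13, - 2/15, 38/13,43,67,84 ]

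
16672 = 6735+9937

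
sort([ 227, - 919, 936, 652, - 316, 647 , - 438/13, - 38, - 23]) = [ - 919, - 316, - 38, - 438/13, - 23, 227,647,652 , 936]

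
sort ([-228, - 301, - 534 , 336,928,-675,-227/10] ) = [ - 675, - 534 , - 301  , - 228, - 227/10,336,928]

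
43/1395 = 43/1395 = 0.03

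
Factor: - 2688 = -2^7*3^1*7^1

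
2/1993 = 2/1993=0.00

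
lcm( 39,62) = 2418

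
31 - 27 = 4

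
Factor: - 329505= - 3^1*5^1*11^1*1997^1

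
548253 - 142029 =406224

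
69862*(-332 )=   -  23194184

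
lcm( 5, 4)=20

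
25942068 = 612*42389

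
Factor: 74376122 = 2^1 * 17^1 * 167^1 *13099^1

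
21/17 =1 + 4/17= 1.24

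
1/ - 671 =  - 1 + 670/671 = -0.00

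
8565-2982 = 5583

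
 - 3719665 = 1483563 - 5203228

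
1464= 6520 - 5056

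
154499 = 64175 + 90324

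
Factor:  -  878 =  - 2^1*439^1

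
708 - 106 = 602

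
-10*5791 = - 57910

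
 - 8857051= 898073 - 9755124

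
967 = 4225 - 3258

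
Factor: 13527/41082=27/82 = 2^( - 1)*3^3*41^( - 1) 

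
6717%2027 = 636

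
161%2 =1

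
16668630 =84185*198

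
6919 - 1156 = 5763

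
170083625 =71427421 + 98656204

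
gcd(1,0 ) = 1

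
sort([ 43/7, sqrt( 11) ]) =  [ sqrt ( 11),43/7]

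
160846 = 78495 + 82351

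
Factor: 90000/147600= 5^2 * 41^( - 1) = 25/41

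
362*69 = 24978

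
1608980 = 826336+782644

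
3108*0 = 0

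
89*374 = 33286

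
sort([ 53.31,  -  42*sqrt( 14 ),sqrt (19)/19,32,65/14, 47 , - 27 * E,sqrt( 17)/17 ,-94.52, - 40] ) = [ - 42*sqrt(14), - 94.52,- 27 * E, - 40,sqrt( 19 )/19, sqrt( 17)/17 , 65/14,32,47,  53.31] 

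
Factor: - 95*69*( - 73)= 478515=3^1*5^1*19^1*23^1*73^1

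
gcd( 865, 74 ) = 1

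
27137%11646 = 3845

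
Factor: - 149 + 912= 763 =7^1*109^1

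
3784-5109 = -1325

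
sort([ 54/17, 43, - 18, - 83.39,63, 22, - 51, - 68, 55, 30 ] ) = [ - 83.39, - 68, - 51, - 18, 54/17,22, 30,43, 55, 63 ]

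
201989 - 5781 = 196208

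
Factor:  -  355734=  - 2^1*3^2*19763^1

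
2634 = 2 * 1317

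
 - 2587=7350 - 9937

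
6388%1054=64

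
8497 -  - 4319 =12816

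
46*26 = 1196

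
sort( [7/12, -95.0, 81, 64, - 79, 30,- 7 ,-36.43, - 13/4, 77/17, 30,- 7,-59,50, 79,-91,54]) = [-95.0 , - 91 ,  -  79, - 59 ,  -  36.43 , - 7, - 7 ,-13/4,7/12,77/17, 30,  30,50,54 , 64, 79, 81]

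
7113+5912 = 13025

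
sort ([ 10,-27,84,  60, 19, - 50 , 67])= [-50, - 27,10, 19,60,  67,  84]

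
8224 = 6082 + 2142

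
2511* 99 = 248589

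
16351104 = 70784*231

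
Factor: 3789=3^2 * 421^1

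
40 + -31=9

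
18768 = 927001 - 908233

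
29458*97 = 2857426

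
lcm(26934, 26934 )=26934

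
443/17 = 443/17=26.06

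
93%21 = 9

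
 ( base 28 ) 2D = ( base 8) 105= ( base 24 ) 2L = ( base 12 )59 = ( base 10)69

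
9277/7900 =1 + 1377/7900 = 1.17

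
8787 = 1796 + 6991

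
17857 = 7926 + 9931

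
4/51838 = 2/25919 = 0.00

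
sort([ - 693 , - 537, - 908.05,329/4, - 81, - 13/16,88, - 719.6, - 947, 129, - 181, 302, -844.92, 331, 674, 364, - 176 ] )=[ - 947 ,-908.05, - 844.92,-719.6,-693, - 537,- 181, - 176, - 81, - 13/16, 329/4,  88,129,302, 331,364,674 ] 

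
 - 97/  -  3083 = 97/3083 = 0.03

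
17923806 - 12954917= 4968889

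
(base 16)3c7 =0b1111000111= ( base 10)967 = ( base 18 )2HD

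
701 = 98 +603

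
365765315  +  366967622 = 732732937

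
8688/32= 543/2 = 271.50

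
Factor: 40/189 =2^3*3^( - 3)*5^1 * 7^(-1 ) 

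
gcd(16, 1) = 1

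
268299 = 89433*3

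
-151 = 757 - 908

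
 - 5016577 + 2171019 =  - 2845558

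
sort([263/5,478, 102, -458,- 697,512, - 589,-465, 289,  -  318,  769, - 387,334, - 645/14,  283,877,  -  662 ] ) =[ - 697,-662, - 589,-465, - 458, - 387, - 318 , - 645/14,263/5,102, 283, 289, 334,478,  512, 769, 877]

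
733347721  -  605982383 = 127365338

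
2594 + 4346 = 6940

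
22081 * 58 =1280698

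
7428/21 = 353+ 5/7 =353.71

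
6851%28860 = 6851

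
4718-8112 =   -  3394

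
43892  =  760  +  43132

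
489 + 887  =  1376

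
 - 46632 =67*( - 696 )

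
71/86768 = 71/86768 = 0.00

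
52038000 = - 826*( - 63000)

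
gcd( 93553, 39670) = 1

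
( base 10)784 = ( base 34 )N2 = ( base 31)P9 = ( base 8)1420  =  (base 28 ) 100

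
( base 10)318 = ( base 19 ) ge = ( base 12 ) 226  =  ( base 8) 476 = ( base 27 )BL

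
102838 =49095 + 53743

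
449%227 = 222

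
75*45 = 3375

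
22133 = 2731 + 19402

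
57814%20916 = 15982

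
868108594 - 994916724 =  - 126808130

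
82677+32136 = 114813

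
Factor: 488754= 2^1*3^4*7^1*431^1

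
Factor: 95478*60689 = 2^1 * 3^1*15913^1*60689^1 = 5794464342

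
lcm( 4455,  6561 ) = 360855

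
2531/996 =2 + 539/996  =  2.54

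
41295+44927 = 86222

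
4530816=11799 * 384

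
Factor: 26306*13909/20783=52270022/2969  =  2^1*7^1*1879^1*1987^1*2969^ (  -  1 )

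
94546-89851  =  4695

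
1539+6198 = 7737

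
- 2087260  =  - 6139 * 340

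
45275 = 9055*5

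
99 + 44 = 143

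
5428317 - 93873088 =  - 88444771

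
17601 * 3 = 52803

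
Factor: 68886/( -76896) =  - 43/48 = -2^ ( - 4)*3^ (-1)*43^1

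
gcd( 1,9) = 1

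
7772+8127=15899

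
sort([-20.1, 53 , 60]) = [ - 20.1 , 53,60] 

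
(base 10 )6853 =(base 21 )FB7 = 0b1101011000101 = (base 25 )AO3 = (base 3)100101211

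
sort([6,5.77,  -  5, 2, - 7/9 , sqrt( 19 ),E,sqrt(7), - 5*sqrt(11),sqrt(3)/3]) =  [ - 5*sqrt(11 ),-5, - 7/9 , sqrt(3 ) /3, 2,sqrt(7),E, sqrt( 19),  5.77,6 ]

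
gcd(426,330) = 6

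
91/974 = 91/974 = 0.09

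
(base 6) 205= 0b1001101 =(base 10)77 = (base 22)3B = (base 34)29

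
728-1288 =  - 560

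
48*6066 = 291168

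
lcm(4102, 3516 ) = 24612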